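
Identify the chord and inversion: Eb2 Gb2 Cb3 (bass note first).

The pitch classes Eb, Gb, Cb arrange in thirds as Cb–Eb–Gb: a Cb major triad.
With the third (Eb) in the bass, the chord is in first inversion (figured bass 6).

Cb major, first inversion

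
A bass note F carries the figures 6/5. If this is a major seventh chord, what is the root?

Db

The figures 6/5 mean the third of the chord is in the bass. If F is the third of a major seventh chord, the root is Db (chord tones Db–F–Ab–C).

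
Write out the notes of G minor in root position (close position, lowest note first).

G minor is G–Bb–D. Root position puts the root (G) in the bass, with the remaining tones above: G, Bb, D.

G, Bb, D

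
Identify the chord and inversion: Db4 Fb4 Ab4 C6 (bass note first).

The pitch classes Db, Fb, Ab, C arrange in thirds as Db–Fb–Ab–C: a Db minor-major seventh chord.
The lowest note is Db, the root of the chord, so this is root position (figured bass 7).

Db minor-major seventh, root position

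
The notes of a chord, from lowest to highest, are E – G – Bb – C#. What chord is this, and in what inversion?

The distinct note names are E, G, Bb, C#. Stacked in thirds they read C#–E–G–Bb, which is a diminished seventh chord on C#.
E is the third of C# diminished seventh; third in the bass means first inversion (figured bass 6/5).

C# diminished seventh, first inversion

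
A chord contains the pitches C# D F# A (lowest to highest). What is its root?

C#, D, F#, A are the tones of a D major seventh chord (D–F#–A–C#), making D the root.

D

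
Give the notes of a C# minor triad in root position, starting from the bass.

C#, E, G#

Spelling C# minor: C#–E–G#. In root position the root is bass, giving C#, E, G# from the bottom.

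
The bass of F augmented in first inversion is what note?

In first inversion the third is lowest. For F augmented (F–A–C#) that is A.

A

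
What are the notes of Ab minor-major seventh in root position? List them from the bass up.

Ab, Cb, Eb, G

Ab minor-major seventh is Ab–Cb–Eb–G. Root position puts the root (Ab) in the bass, with the remaining tones above: Ab, Cb, Eb, G.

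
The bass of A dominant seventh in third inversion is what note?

A dominant seventh is A–C#–E–G. Third inversion places the seventh in the bass: G.

G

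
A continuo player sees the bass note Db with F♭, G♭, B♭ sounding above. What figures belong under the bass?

4/3

The notes Db, Fb, Gb, Bb stack in thirds as Gb–Bb–Db–Fb — a Gb dominant seventh chord. The bass Db is the fifth, so this is second inversion: figured 4/3.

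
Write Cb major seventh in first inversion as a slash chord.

First inversion of Cb major seventh has the third (Eb) in the bass. As a slash chord: Cbmaj7/Eb.

Cbmaj7/Eb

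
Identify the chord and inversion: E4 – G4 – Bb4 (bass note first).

The pitch classes E, G, Bb arrange in thirds as E–G–Bb: an E diminished triad.
E is the root of E diminished; root in the bass means root position (figured bass 5/3).

E diminished, root position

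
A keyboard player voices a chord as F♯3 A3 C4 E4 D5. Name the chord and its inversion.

D dominant ninth, first inversion

The distinct note names are F#, A, C, E, D. Stacked in thirds they read D–F#–A–C–E, which is a dominant ninth chord on D.
F# is the third of D dominant ninth; third in the bass means first inversion.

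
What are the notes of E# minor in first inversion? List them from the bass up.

G#, B#, E#

The chord tones are E#–G#–B#. With the third (G#) lowest for first inversion: G#, B#, E#.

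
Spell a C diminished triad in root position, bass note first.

Spelling C diminished: C–Eb–Gb. In root position the root is bass, giving C, Eb, Gb from the bottom.

C, Eb, Gb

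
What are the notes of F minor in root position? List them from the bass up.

F, Ab, C

F minor is F–Ab–C. Root position puts the root (F) in the bass, with the remaining tones above: F, Ab, C.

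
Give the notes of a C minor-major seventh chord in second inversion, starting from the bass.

C minor-major seventh is C–Eb–G–B. Second inversion puts the fifth (G) in the bass, with the remaining tones above: G, B, C, Eb.

G, B, C, Eb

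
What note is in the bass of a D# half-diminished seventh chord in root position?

D# half-diminished seventh is D#–F#–A–C#. Root position places the root in the bass: D#.

D#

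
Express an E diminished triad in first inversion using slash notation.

Edim/G

First inversion of E diminished has the third (G) in the bass. As a slash chord: Edim/G.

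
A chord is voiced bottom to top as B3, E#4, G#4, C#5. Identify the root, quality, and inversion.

The distinct note names are B, E#, G#, C#. Stacked in thirds they read C#–E#–G#–B, which is a dominant seventh chord on C#.
With the seventh (B) in the bass, the chord is in third inversion (figured bass 4/2).

C# dominant seventh, third inversion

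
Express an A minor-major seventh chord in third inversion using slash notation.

Am(maj7)/G#

Third inversion of A minor-major seventh has the seventh (G#) in the bass. As a slash chord: Am(maj7)/G#.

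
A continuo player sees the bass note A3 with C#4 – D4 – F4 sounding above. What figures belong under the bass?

The notes A, C#, D, F stack in thirds as D–F–A–C# — a D minor-major seventh chord. The bass A is the fifth, so this is second inversion: figured 4/3.

4/3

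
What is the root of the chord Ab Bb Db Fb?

Bb

Reordering Ab, Bb, Db, Fb into stacked thirds gives Bb–Db–Fb–Ab; the bottom of that stack, Bb, is the root.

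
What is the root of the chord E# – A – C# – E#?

A

Reordering E#, A, C# into stacked thirds gives A–C#–E#; the bottom of that stack, A, is the root.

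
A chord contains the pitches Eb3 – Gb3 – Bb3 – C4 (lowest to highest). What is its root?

Reordering Eb, Gb, Bb, C into stacked thirds gives C–Eb–Gb–Bb; the bottom of that stack, C, is the root.

C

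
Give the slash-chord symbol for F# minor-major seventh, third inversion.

Third inversion of F# minor-major seventh has the seventh (E#) in the bass. As a slash chord: F#m(maj7)/E#.

F#m(maj7)/E#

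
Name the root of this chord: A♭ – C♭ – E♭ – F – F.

The distinct letter names are Ab, Cb, Eb, F. Arranged as a stack of thirds they read F–Ab–Cb–Eb, so F is the root (an F half-diminished seventh chord).

F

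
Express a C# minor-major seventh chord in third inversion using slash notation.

Third inversion of C# minor-major seventh has the seventh (B#) in the bass. As a slash chord: C#m(maj7)/B#.

C#m(maj7)/B#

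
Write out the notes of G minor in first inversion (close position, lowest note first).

The chord tones are G–Bb–D. With the third (Bb) lowest for first inversion: Bb, D, G.

Bb, D, G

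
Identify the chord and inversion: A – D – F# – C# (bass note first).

D major seventh, second inversion

The pitch classes A, D, F#, C# arrange in thirds as D–F#–A–C#: a D major seventh chord.
The lowest note is A, the fifth of the chord, so this is second inversion (figured bass 4/3).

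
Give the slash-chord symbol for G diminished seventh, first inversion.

First inversion of G diminished seventh has the third (Bb) in the bass. As a slash chord: Gdim7/Bb.

Gdim7/Bb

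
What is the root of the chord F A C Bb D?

Reordering F, A, C, Bb, D into stacked thirds gives Bb–D–F–A–C; the bottom of that stack, Bb, is the root.

Bb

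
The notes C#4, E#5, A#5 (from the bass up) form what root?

A#

The distinct letter names are C#, E#, A#. Arranged as a stack of thirds they read A#–C#–E#, so A# is the root (an A# minor triad).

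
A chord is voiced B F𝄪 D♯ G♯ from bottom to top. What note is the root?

The distinct letter names are B, F##, D#, G#. Arranged as a stack of thirds they read G#–B–D#–F##, so G# is the root (a G# minor-major seventh chord).

G#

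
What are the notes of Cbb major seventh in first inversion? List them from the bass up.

Ebb, Gbb, Bbb, Cbb

The chord tones are Cbb–Ebb–Gbb–Bbb. With the third (Ebb) lowest for first inversion: Ebb, Gbb, Bbb, Cbb.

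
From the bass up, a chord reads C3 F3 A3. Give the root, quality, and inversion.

The distinct note names are C, F, A. Stacked in thirds they read F–A–C, which is a major triad on F.
The lowest note is C, the fifth of the chord, so this is second inversion (figured bass 6/4).

F major, second inversion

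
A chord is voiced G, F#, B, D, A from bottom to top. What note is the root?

G

G, F#, B, D, A are the tones of a G major ninth chord (G–B–D–F#–A), making G the root.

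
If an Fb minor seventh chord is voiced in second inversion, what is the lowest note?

In second inversion the fifth is lowest. For Fb minor seventh (Fb–Abb–Cb–Ebb) that is Cb.

Cb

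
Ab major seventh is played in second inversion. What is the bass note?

Ab major seventh is Ab–C–Eb–G. Second inversion places the fifth in the bass: Eb.

Eb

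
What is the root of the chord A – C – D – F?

The distinct letter names are A, C, D, F. Arranged as a stack of thirds they read D–F–A–C, so D is the root (a D minor seventh chord).

D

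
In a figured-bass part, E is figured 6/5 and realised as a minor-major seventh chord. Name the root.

The figures 6/5 mean the third of the chord is in the bass. If E is the third of a minor-major seventh chord, the root is C# (chord tones C#–E–G#–B#).

C#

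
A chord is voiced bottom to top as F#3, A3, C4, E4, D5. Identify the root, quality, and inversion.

D dominant ninth, first inversion

The pitch classes F#, A, C, E, D arrange in thirds as D–F#–A–C–E: a D dominant ninth chord.
The lowest note is F#, the third of the chord, so this is first inversion.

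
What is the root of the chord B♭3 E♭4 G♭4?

Eb

The distinct letter names are Bb, Eb, Gb. Arranged as a stack of thirds they read Eb–Gb–Bb, so Eb is the root (an Eb minor triad).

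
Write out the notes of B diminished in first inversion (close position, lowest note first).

The chord tones are B–D–F. With the third (D) lowest for first inversion: D, F, B.

D, F, B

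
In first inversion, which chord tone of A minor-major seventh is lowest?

The third of A minor-major seventh (A–C–E–G#) is C; that is the bass in first inversion.

C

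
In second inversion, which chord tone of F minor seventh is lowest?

In second inversion the fifth is lowest. For F minor seventh (F–Ab–C–Eb) that is C.

C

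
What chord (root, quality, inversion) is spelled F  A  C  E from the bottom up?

F major seventh, root position

The pitch classes F, A, C, E arrange in thirds as F–A–C–E: an F major seventh chord.
F is the root of F major seventh; root in the bass means root position (figured bass 7).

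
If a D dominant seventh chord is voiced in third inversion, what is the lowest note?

D dominant seventh is D–F#–A–C. Third inversion places the seventh in the bass: C.

C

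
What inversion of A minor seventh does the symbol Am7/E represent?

Am7/E means A minor seventh with E in the bass. E is the fifth of A minor seventh (A–C–E–G), so this is second inversion.

second inversion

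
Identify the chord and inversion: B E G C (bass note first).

C major seventh, third inversion

The pitch classes B, E, G, C arrange in thirds as C–E–G–B: a C major seventh chord.
B is the seventh of C major seventh; seventh in the bass means third inversion (figured bass 4/2).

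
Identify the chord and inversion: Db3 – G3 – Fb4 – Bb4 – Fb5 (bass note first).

G diminished seventh, second inversion

The pitch classes Db, G, Fb, Bb arrange in thirds as G–Bb–Db–Fb: a G diminished seventh chord.
With the fifth (Db) in the bass, the chord is in second inversion (figured bass 4/3).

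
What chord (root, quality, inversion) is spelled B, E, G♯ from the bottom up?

E major, second inversion

The pitch classes B, E, G# arrange in thirds as E–G#–B: an E major triad.
B is the fifth of E major; fifth in the bass means second inversion (figured bass 6/4).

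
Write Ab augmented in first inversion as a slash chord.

First inversion of Ab augmented has the third (C) in the bass. As a slash chord: Abaug/C.

Abaug/C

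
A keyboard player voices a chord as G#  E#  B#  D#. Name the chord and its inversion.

E# minor seventh, first inversion

The distinct note names are G#, E#, B#, D#. Stacked in thirds they read E#–G#–B#–D#, which is a minor seventh chord on E#.
With the third (G#) in the bass, the chord is in first inversion (figured bass 6/5).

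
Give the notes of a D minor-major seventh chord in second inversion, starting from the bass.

A, C#, D, F

The chord tones are D–F–A–C#. With the fifth (A) lowest for second inversion: A, C#, D, F.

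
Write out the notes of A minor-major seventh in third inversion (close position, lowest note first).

Spelling A minor-major seventh: A–C–E–G#. In third inversion the seventh is bass, giving G#, A, C, E from the bottom.

G#, A, C, E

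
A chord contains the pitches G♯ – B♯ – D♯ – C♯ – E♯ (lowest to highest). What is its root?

C#

G#, B#, D#, C#, E# are the tones of a C# major ninth chord (C#–E#–G#–B#–D#), making C# the root.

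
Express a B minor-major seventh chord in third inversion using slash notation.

Third inversion of B minor-major seventh has the seventh (A#) in the bass. As a slash chord: Bm(maj7)/A#.

Bm(maj7)/A#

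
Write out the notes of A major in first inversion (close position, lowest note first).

A major is A–C#–E. First inversion puts the third (C#) in the bass, with the remaining tones above: C#, E, A.

C#, E, A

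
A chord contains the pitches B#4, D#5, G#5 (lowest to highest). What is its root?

The distinct letter names are B#, D#, G#. Arranged as a stack of thirds they read G#–B#–D#, so G# is the root (a G# major triad).

G#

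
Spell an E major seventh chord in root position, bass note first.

E, G#, B, D#

E major seventh is E–G#–B–D#. Root position puts the root (E) in the bass, with the remaining tones above: E, G#, B, D#.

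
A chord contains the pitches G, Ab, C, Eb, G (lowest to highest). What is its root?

G, Ab, C, Eb are the tones of an Ab major seventh chord (Ab–C–Eb–G), making Ab the root.

Ab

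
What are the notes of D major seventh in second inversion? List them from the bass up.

A, C#, D, F#

Spelling D major seventh: D–F#–A–C#. In second inversion the fifth is bass, giving A, C#, D, F# from the bottom.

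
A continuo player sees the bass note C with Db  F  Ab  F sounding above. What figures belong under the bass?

The notes C, Db, F, Ab stack in thirds as Db–F–Ab–C — a Db major seventh chord. The bass C is the seventh, so this is third inversion: figured 4/2.

4/2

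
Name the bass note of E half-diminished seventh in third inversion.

D

The seventh of E half-diminished seventh (E–G–Bb–D) is D; that is the bass in third inversion.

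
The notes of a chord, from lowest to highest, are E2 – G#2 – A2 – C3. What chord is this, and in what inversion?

A minor-major seventh, second inversion

The pitch classes E, G#, A, C arrange in thirds as A–C–E–G#: an A minor-major seventh chord.
E is the fifth of A minor-major seventh; fifth in the bass means second inversion (figured bass 4/3).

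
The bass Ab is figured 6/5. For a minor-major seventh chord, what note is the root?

The figures 6/5 mean the third of the chord is in the bass. If Ab is the third of a minor-major seventh chord, the root is F (chord tones F–Ab–C–E).

F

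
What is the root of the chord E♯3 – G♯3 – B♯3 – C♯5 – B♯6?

The distinct letter names are E#, G#, B#, C#. Arranged as a stack of thirds they read C#–E#–G#–B#, so C# is the root (a C# major seventh chord).

C#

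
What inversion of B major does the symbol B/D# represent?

first inversion

B/D# means B major with D# in the bass. D# is the third of B major (B–D#–F#), so this is first inversion.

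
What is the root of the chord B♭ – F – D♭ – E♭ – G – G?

Bb, F, Db, Eb, G are the tones of an Eb dominant ninth chord (Eb–G–Bb–Db–F), making Eb the root.

Eb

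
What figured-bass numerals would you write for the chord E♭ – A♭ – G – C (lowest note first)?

The notes Eb, Ab, G, C stack in thirds as Ab–C–Eb–G — an Ab major seventh chord. The bass Eb is the fifth, so this is second inversion: figured 4/3.

4/3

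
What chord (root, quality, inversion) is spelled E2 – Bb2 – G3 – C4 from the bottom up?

C dominant seventh, first inversion

Reducing to letter names: E, Bb, G, C. These stack in thirds as C–E–G–Bb — a C dominant seventh chord.
E is the third of C dominant seventh; third in the bass means first inversion (figured bass 6/5).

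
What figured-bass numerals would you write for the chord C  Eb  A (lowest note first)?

6

The notes C, Eb, A stack in thirds as A–C–Eb — an A diminished triad. The bass C is the third, so this is first inversion: figured 6.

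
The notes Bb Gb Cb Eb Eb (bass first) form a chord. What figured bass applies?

The notes Bb, Gb, Cb, Eb stack in thirds as Cb–Eb–Gb–Bb — a Cb major seventh chord. The bass Bb is the seventh, so this is third inversion: figured 4/2.

4/2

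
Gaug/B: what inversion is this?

Gaug/B means G augmented with B in the bass. B is the third of G augmented (G–B–D#), so this is first inversion.

first inversion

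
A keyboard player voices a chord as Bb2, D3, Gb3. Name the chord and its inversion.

The pitch classes Bb, D, Gb arrange in thirds as Gb–Bb–D: a Gb augmented triad.
The lowest note is Bb, the third of the chord, so this is first inversion (figured bass 6).

Gb augmented, first inversion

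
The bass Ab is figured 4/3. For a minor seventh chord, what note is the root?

Db

The figures 4/3 mean the fifth of the chord is in the bass. If Ab is the fifth of a minor seventh chord, the root is Db (chord tones Db–Fb–Ab–Cb).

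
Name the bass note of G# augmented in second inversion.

G# augmented is G#–B#–D##. Second inversion places the fifth in the bass: D##.

D##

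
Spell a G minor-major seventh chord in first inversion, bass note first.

Bb, D, F#, G

Spelling G minor-major seventh: G–Bb–D–F#. In first inversion the third is bass, giving Bb, D, F#, G from the bottom.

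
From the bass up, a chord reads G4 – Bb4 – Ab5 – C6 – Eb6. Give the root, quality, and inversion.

Ab major ninth, third inversion

The distinct note names are G, Bb, Ab, C, Eb. Stacked in thirds they read Ab–C–Eb–G–Bb, which is a major ninth chord on Ab.
With the seventh (G) in the bass, the chord is in third inversion.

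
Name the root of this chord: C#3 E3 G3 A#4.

The distinct letter names are C#, E, G, A#. Arranged as a stack of thirds they read A#–C#–E–G, so A# is the root (an A# diminished seventh chord).

A#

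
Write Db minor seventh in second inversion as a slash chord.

Dbm7/Ab

Second inversion of Db minor seventh has the fifth (Ab) in the bass. As a slash chord: Dbm7/Ab.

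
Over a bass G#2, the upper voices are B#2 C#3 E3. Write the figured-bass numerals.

4/3

The notes G#, B#, C#, E stack in thirds as C#–E–G#–B# — a C# minor-major seventh chord. The bass G# is the fifth, so this is second inversion: figured 4/3.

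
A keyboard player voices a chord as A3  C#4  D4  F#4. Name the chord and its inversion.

D major seventh, second inversion

Reducing to letter names: A, C#, D, F#. These stack in thirds as D–F#–A–C# — a D major seventh chord.
The lowest note is A, the fifth of the chord, so this is second inversion (figured bass 4/3).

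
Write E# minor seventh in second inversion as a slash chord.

Second inversion of E# minor seventh has the fifth (B#) in the bass. As a slash chord: E#m7/B#.

E#m7/B#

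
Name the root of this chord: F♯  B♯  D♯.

Reordering F#, B#, D# into stacked thirds gives B#–D#–F#; the bottom of that stack, B#, is the root.

B#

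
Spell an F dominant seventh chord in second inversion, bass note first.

C, Eb, F, A

The chord tones are F–A–C–Eb. With the fifth (C) lowest for second inversion: C, Eb, F, A.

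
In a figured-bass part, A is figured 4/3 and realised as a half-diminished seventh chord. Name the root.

D#

The figures 4/3 mean the fifth of the chord is in the bass. If A is the fifth of a half-diminished seventh chord, the root is D# (chord tones D#–F#–A–C#).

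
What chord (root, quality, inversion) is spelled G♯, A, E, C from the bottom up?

A minor-major seventh, third inversion

The pitch classes G#, A, E, C arrange in thirds as A–C–E–G#: an A minor-major seventh chord.
The lowest note is G#, the seventh of the chord, so this is third inversion (figured bass 4/2).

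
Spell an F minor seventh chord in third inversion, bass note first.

The chord tones are F–Ab–C–Eb. With the seventh (Eb) lowest for third inversion: Eb, F, Ab, C.

Eb, F, Ab, C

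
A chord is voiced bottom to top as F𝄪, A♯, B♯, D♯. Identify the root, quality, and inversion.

B# minor seventh, second inversion

The pitch classes F##, A#, B#, D# arrange in thirds as B#–D#–F##–A#: a B# minor seventh chord.
With the fifth (F##) in the bass, the chord is in second inversion (figured bass 4/3).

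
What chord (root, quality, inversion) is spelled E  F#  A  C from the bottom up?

The pitch classes E, F#, A, C arrange in thirds as F#–A–C–E: an F# half-diminished seventh chord.
With the seventh (E) in the bass, the chord is in third inversion (figured bass 4/2).

F# half-diminished seventh, third inversion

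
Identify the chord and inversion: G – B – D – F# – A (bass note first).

G major ninth, root position

The pitch classes G, B, D, F#, A arrange in thirds as G–B–D–F#–A: a G major ninth chord.
With the root (G) in the bass, the chord is in root position.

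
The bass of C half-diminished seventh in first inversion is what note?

Eb

The third of C half-diminished seventh (C–Eb–Gb–Bb) is Eb; that is the bass in first inversion.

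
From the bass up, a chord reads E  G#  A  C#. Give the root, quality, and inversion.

The pitch classes E, G#, A, C# arrange in thirds as A–C#–E–G#: an A major seventh chord.
With the fifth (E) in the bass, the chord is in second inversion (figured bass 4/3).

A major seventh, second inversion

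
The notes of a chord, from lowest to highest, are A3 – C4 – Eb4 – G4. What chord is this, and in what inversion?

The distinct note names are A, C, Eb, G. Stacked in thirds they read A–C–Eb–G, which is a half-diminished seventh chord on A.
A is the root of A half-diminished seventh; root in the bass means root position (figured bass 7).

A half-diminished seventh, root position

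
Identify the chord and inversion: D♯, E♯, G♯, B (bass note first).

The distinct note names are D#, E#, G#, B. Stacked in thirds they read E#–G#–B–D#, which is a half-diminished seventh chord on E#.
The lowest note is D#, the seventh of the chord, so this is third inversion (figured bass 4/2).

E# half-diminished seventh, third inversion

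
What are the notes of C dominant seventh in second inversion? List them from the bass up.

Spelling C dominant seventh: C–E–G–Bb. In second inversion the fifth is bass, giving G, Bb, C, E from the bottom.

G, Bb, C, E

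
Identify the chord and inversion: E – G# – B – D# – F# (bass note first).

E major ninth, root position

Reducing to letter names: E, G#, B, D#, F#. These stack in thirds as E–G#–B–D#–F# — an E major ninth chord.
With the root (E) in the bass, the chord is in root position.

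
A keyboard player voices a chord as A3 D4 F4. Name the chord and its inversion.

D minor, second inversion

The pitch classes A, D, F arrange in thirds as D–F–A: a D minor triad.
With the fifth (A) in the bass, the chord is in second inversion (figured bass 6/4).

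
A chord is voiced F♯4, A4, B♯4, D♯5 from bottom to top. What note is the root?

B#

F#, A, B#, D# are the tones of a B# diminished seventh chord (B#–D#–F#–A), making B# the root.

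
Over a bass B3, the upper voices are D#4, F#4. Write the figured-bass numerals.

5/3

The notes B, D#, F# stack in thirds as B–D#–F# — a B major triad. The bass B is the root, so this is root position: figured 5/3.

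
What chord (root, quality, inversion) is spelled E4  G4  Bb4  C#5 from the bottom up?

C# diminished seventh, first inversion

The distinct note names are E, G, Bb, C#. Stacked in thirds they read C#–E–G–Bb, which is a diminished seventh chord on C#.
The lowest note is E, the third of the chord, so this is first inversion (figured bass 6/5).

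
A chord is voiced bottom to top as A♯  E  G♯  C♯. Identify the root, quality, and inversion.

A# half-diminished seventh, root position

The distinct note names are A#, E, G#, C#. Stacked in thirds they read A#–C#–E–G#, which is a half-diminished seventh chord on A#.
The lowest note is A#, the root of the chord, so this is root position (figured bass 7).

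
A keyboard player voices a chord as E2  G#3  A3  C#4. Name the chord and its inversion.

A major seventh, second inversion

The distinct note names are E, G#, A, C#. Stacked in thirds they read A–C#–E–G#, which is a major seventh chord on A.
The lowest note is E, the fifth of the chord, so this is second inversion (figured bass 4/3).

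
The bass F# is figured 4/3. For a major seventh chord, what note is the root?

The figures 4/3 mean the fifth of the chord is in the bass. If F# is the fifth of a major seventh chord, the root is B (chord tones B–D#–F#–A#).

B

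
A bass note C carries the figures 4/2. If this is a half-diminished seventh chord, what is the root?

The figures 4/2 mean the seventh of the chord is in the bass. If C is the seventh of a half-diminished seventh chord, the root is D (chord tones D–F–Ab–C).

D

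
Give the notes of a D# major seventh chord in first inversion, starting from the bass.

The chord tones are D#–F##–A#–C##. With the third (F##) lowest for first inversion: F##, A#, C##, D#.

F##, A#, C##, D#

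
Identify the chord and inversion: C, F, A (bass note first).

F major, second inversion

The pitch classes C, F, A arrange in thirds as F–A–C: an F major triad.
C is the fifth of F major; fifth in the bass means second inversion (figured bass 6/4).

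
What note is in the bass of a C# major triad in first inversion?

C# major is C#–E#–G#. First inversion places the third in the bass: E#.

E#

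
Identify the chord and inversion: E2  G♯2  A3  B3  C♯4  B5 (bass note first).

A major ninth, second inversion

The pitch classes E, G#, A, B, C# arrange in thirds as A–C#–E–G#–B: an A major ninth chord.
The lowest note is E, the fifth of the chord, so this is second inversion.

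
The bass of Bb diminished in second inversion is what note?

Bb diminished is Bb–Db–Fb. Second inversion places the fifth in the bass: Fb.

Fb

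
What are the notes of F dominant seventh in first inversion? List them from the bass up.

Spelling F dominant seventh: F–A–C–Eb. In first inversion the third is bass, giving A, C, Eb, F from the bottom.

A, C, Eb, F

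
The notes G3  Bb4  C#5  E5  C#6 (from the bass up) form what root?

C#

G, Bb, C#, E are the tones of a C# diminished seventh chord (C#–E–G–Bb), making C# the root.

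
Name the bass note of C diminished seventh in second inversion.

Gb

In second inversion the fifth is lowest. For C diminished seventh (C–Eb–Gb–Bbb) that is Gb.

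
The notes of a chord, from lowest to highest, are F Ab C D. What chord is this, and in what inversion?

Reducing to letter names: F, Ab, C, D. These stack in thirds as D–F–Ab–C — a D half-diminished seventh chord.
F is the third of D half-diminished seventh; third in the bass means first inversion (figured bass 6/5).

D half-diminished seventh, first inversion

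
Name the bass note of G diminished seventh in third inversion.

In third inversion the seventh is lowest. For G diminished seventh (G–Bb–Db–Fb) that is Fb.

Fb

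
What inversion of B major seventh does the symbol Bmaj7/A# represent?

third inversion

Bmaj7/A# means B major seventh with A# in the bass. A# is the seventh of B major seventh (B–D#–F#–A#), so this is third inversion.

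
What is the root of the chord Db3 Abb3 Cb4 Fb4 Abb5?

Db

The distinct letter names are Db, Abb, Cb, Fb. Arranged as a stack of thirds they read Db–Fb–Abb–Cb, so Db is the root (a Db half-diminished seventh chord).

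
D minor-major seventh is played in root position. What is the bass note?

In root position the root is lowest. For D minor-major seventh (D–F–A–C#) that is D.

D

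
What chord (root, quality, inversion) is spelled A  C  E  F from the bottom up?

Reducing to letter names: A, C, E, F. These stack in thirds as F–A–C–E — an F major seventh chord.
The lowest note is A, the third of the chord, so this is first inversion (figured bass 6/5).

F major seventh, first inversion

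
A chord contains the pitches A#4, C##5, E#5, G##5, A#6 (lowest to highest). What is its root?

A#

A#, C##, E#, G## are the tones of an A# major seventh chord (A#–C##–E#–G##), making A# the root.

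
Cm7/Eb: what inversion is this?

first inversion

Cm7/Eb means C minor seventh with Eb in the bass. Eb is the third of C minor seventh (C–Eb–G–Bb), so this is first inversion.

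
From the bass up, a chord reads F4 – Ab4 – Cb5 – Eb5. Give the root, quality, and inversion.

The pitch classes F, Ab, Cb, Eb arrange in thirds as F–Ab–Cb–Eb: an F half-diminished seventh chord.
The lowest note is F, the root of the chord, so this is root position (figured bass 7).

F half-diminished seventh, root position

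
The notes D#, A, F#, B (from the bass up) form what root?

B

The distinct letter names are D#, A, F#, B. Arranged as a stack of thirds they read B–D#–F#–A, so B is the root (a B dominant seventh chord).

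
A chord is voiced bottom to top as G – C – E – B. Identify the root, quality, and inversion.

C major seventh, second inversion

The pitch classes G, C, E, B arrange in thirds as C–E–G–B: a C major seventh chord.
G is the fifth of C major seventh; fifth in the bass means second inversion (figured bass 4/3).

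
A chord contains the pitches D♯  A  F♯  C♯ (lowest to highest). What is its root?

D#

D#, A, F#, C# are the tones of a D# half-diminished seventh chord (D#–F#–A–C#), making D# the root.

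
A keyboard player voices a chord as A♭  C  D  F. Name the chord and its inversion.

D half-diminished seventh, second inversion

The distinct note names are Ab, C, D, F. Stacked in thirds they read D–F–Ab–C, which is a half-diminished seventh chord on D.
Ab is the fifth of D half-diminished seventh; fifth in the bass means second inversion (figured bass 4/3).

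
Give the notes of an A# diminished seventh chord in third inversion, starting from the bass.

G, A#, C#, E

A# diminished seventh is A#–C#–E–G. Third inversion puts the seventh (G) in the bass, with the remaining tones above: G, A#, C#, E.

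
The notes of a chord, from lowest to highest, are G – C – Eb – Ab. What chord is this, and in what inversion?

Ab major seventh, third inversion

Reducing to letter names: G, C, Eb, Ab. These stack in thirds as Ab–C–Eb–G — an Ab major seventh chord.
The lowest note is G, the seventh of the chord, so this is third inversion (figured bass 4/2).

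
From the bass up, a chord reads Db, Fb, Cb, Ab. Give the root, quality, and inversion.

The distinct note names are Db, Fb, Cb, Ab. Stacked in thirds they read Db–Fb–Ab–Cb, which is a minor seventh chord on Db.
With the root (Db) in the bass, the chord is in root position (figured bass 7).

Db minor seventh, root position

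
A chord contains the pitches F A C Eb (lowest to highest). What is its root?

The distinct letter names are F, A, C, Eb. Arranged as a stack of thirds they read F–A–C–Eb, so F is the root (an F dominant seventh chord).

F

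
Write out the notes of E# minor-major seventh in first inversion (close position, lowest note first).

G#, B#, D##, E#

The chord tones are E#–G#–B#–D##. With the third (G#) lowest for first inversion: G#, B#, D##, E#.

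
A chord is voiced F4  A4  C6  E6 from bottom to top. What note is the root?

F

F, A, C, E are the tones of an F major seventh chord (F–A–C–E), making F the root.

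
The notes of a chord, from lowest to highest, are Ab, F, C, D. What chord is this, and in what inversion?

Reducing to letter names: Ab, F, C, D. These stack in thirds as D–F–Ab–C — a D half-diminished seventh chord.
With the fifth (Ab) in the bass, the chord is in second inversion (figured bass 4/3).

D half-diminished seventh, second inversion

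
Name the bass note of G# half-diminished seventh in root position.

The root of G# half-diminished seventh (G#–B–D–F#) is G#; that is the bass in root position.

G#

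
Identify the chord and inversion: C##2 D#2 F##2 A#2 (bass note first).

D# major seventh, third inversion

The pitch classes C##, D#, F##, A# arrange in thirds as D#–F##–A#–C##: a D# major seventh chord.
C## is the seventh of D# major seventh; seventh in the bass means third inversion (figured bass 4/2).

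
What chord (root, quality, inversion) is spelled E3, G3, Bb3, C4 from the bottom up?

C dominant seventh, first inversion

Reducing to letter names: E, G, Bb, C. These stack in thirds as C–E–G–Bb — a C dominant seventh chord.
With the third (E) in the bass, the chord is in first inversion (figured bass 6/5).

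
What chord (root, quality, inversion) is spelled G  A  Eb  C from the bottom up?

Reducing to letter names: G, A, Eb, C. These stack in thirds as A–C–Eb–G — an A half-diminished seventh chord.
The lowest note is G, the seventh of the chord, so this is third inversion (figured bass 4/2).

A half-diminished seventh, third inversion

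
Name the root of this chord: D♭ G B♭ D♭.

Reordering Db, G, Bb into stacked thirds gives G–Bb–Db; the bottom of that stack, G, is the root.

G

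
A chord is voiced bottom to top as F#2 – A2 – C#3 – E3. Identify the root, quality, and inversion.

The pitch classes F#, A, C#, E arrange in thirds as F#–A–C#–E: an F# minor seventh chord.
The lowest note is F#, the root of the chord, so this is root position (figured bass 7).

F# minor seventh, root position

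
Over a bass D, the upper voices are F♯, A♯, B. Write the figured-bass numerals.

The notes D, F#, A#, B stack in thirds as B–D–F#–A# — a B minor-major seventh chord. The bass D is the third, so this is first inversion: figured 6/5.

6/5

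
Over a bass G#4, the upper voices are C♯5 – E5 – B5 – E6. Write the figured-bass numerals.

4/3

The notes G#, C#, E, B stack in thirds as C#–E–G#–B — a C# minor seventh chord. The bass G# is the fifth, so this is second inversion: figured 4/3.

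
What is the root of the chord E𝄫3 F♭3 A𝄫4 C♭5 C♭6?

Reordering Ebb, Fb, Abb, Cb into stacked thirds gives Fb–Abb–Cb–Ebb; the bottom of that stack, Fb, is the root.

Fb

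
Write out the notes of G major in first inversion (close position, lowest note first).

B, D, G

Spelling G major: G–B–D. In first inversion the third is bass, giving B, D, G from the bottom.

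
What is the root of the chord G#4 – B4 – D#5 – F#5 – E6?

G#, B, D#, F#, E are the tones of an E major ninth chord (E–G#–B–D#–F#), making E the root.

E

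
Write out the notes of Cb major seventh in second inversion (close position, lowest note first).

Cb major seventh is Cb–Eb–Gb–Bb. Second inversion puts the fifth (Gb) in the bass, with the remaining tones above: Gb, Bb, Cb, Eb.

Gb, Bb, Cb, Eb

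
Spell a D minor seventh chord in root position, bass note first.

D, F, A, C

The chord tones are D–F–A–C. With the root (D) lowest for root position: D, F, A, C.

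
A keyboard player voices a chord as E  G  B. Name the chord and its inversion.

E minor, root position

Reducing to letter names: E, G, B. These stack in thirds as E–G–B — an E minor triad.
E is the root of E minor; root in the bass means root position (figured bass 5/3).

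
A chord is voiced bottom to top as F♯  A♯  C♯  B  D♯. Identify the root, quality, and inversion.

Reducing to letter names: F#, A#, C#, B, D#. These stack in thirds as B–D#–F#–A#–C# — a B major ninth chord.
The lowest note is F#, the fifth of the chord, so this is second inversion.

B major ninth, second inversion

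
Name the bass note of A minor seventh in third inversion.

In third inversion the seventh is lowest. For A minor seventh (A–C–E–G) that is G.

G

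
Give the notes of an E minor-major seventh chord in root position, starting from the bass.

E, G, B, D#

E minor-major seventh is E–G–B–D#. Root position puts the root (E) in the bass, with the remaining tones above: E, G, B, D#.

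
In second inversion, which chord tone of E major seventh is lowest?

B

The fifth of E major seventh (E–G#–B–D#) is B; that is the bass in second inversion.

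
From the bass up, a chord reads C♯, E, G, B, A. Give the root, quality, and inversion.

A dominant ninth, first inversion

Reducing to letter names: C#, E, G, B, A. These stack in thirds as A–C#–E–G–B — an A dominant ninth chord.
C# is the third of A dominant ninth; third in the bass means first inversion.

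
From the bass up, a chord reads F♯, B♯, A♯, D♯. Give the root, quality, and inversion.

B# half-diminished seventh, second inversion

The distinct note names are F#, B#, A#, D#. Stacked in thirds they read B#–D#–F#–A#, which is a half-diminished seventh chord on B#.
With the fifth (F#) in the bass, the chord is in second inversion (figured bass 4/3).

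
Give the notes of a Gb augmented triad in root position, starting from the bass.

Gb, Bb, D

Gb augmented is Gb–Bb–D. Root position puts the root (Gb) in the bass, with the remaining tones above: Gb, Bb, D.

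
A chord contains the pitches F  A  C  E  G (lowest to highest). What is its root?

F, A, C, E, G are the tones of an F major ninth chord (F–A–C–E–G), making F the root.

F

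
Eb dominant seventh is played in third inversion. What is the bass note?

Db

The seventh of Eb dominant seventh (Eb–G–Bb–Db) is Db; that is the bass in third inversion.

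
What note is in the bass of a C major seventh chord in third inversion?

B

C major seventh is C–E–G–B. Third inversion places the seventh in the bass: B.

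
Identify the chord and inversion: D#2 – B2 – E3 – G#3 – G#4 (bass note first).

The distinct note names are D#, B, E, G#. Stacked in thirds they read E–G#–B–D#, which is a major seventh chord on E.
D# is the seventh of E major seventh; seventh in the bass means third inversion (figured bass 4/2).

E major seventh, third inversion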